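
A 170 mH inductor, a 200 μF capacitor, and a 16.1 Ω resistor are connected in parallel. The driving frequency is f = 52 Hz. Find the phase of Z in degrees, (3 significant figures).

-37.3°

ω = 2πf = 326.7 rad/s
X_L = ωL = 55.5 Ω
X_C = 1/(ωC) = 15.3 Ω
Parallel: admittances add. Y = 1/R + 1/(jωL) + jωC
Y = (0.0621 + j0.0473) S
|Y| = 0.0781 S → |Z| = 1/|Y| = 12.8 Ω, ∠Z = −∠Y = -37.3°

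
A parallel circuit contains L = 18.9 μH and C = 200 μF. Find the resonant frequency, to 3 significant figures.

2.59 kHz

ω₀ = 1/√(LC) = 1/√(1.89e-05 × 0.0002) = 16270 rad/s
f₀ = ω₀/(2π) = 2.59 kHz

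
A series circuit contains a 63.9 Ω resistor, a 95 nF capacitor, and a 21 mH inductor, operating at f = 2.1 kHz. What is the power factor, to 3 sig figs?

0.122

ω = 2πf = 13190 rad/s
X_L = ωL = 277 Ω
X_C = 1/(ωC) = 798 Ω
Net reactance X = X_L − X_C = -521 Ω
Z = 63.9 − j521 Ω
|Z| = √(63.9² + 521²) = 525 Ω
∠Z = arctan(-521/63.9) = -83.0°
cos φ = cos(-83.0°) = 0.122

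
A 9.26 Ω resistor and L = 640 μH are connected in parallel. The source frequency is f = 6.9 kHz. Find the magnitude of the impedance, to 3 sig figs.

ω = 2πf = 43350 rad/s
X_L = ωL = 27.7 Ω
Parallel: admittances add. Y = 1/R + 1/(jωL)
Y = (0.108 − j0.0360) S
|Y| = 0.114 S → |Z| = 1/|Y| = 8.78 Ω, ∠Z = −∠Y = 18.5°

8.78 Ω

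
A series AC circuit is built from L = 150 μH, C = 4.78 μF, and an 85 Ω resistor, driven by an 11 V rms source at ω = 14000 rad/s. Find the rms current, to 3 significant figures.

128 mA

X_L = ωL = 2.10 Ω
X_C = 1/(ωC) = 14.9 Ω
Net reactance X = X_L − X_C = -12.8 Ω
Z = 85.0 − j12.8 Ω
|Z| = √(85.0² + 12.8²) = 86.0 Ω
I = V/|Z| = 11/86.0 = 128 mA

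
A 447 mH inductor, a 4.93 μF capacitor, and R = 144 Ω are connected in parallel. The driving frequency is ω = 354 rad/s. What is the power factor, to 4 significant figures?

0.8351

X_L = ωL = 158.2 Ω
X_C = 1/(ωC) = 573.0 Ω
Parallel: admittances add. Y = 1/R + 1/(jωL) + jωC
Y = (0.006944 − j0.004574) S
|Y| = 0.008316 S → |Z| = 1/|Y| = 120.3 Ω, ∠Z = −∠Y = 33.37°
cos φ = cos(33.37°) = 0.8351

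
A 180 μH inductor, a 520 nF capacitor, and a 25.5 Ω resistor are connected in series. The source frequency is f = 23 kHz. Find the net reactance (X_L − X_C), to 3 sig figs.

12.7 Ω

ω = 2πf = 144500 rad/s
X_L = ωL = 26.0 Ω
X_C = 1/(ωC) = 13.3 Ω
X = 26.0 − 13.3 = 12.7 Ω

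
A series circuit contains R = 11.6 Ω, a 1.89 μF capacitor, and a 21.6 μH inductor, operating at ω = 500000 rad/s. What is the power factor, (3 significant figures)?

0.766

X_L = ωL = 10.8 Ω
X_C = 1/(ωC) = 1.06 Ω
Net reactance X = X_L − X_C = 9.74 Ω
Z = 11.6 + j9.74 Ω
|Z| = √(11.6² + 9.74²) = 15.1 Ω
∠Z = arctan(9.74/11.6) = 40.0°
cos φ = cos(40.0°) = 0.766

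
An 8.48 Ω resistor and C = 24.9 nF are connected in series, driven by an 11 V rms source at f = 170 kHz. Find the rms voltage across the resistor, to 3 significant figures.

2.42 V

ω = 2πf = 1.068e+06 rad/s
X_C = 1/(ωC) = 37.6 Ω
Z = 8.48 − j37.6 Ω
|Z| = √(8.48² + 37.6²) = 38.5 Ω
I = V/|Z| = 285 mA
V_R = I·|Z_R| = 0.285 × 8.48 = 2.42 V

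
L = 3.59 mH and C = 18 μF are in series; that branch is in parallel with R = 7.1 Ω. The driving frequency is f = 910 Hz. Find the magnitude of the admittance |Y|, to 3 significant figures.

169 mS

ω = 2πf = 5718 rad/s
X_L = ωL = 20.5 Ω
X_C = 1/(ωC) = 9.72 Ω
Branch 1: Z₁ = R = 7.10 Ω
Branch 2 (series LC): Z₂ = j(X_L − X_C) = j10.8 Ω
Parallel: Z = Z₁Z₂/(Z₁+Z₂), |Z| = 5.93 Ω, ∠Z = 33.3°
|Y| = 1/|Z| = 169 mS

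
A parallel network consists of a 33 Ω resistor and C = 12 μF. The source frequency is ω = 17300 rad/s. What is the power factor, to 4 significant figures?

X_C = 1/(ωC) = 4.817 Ω
Parallel: admittances add. Y = 1/R + jωC
Y = (0.03030 + j0.2076) S
|Y| = 0.2098 S → |Z| = 1/|Y| = 4.766 Ω, ∠Z = −∠Y = -81.70°
cos φ = cos(-81.70°) = 0.1444

0.1444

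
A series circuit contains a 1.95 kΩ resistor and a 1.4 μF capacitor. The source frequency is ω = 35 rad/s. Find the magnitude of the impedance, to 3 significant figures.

X_C = 1/(ωC) = 20400 Ω
Z = 1950 − j20400 Ω
|Z| = √(1950² + 20400²) = 20500 Ω

20500 Ω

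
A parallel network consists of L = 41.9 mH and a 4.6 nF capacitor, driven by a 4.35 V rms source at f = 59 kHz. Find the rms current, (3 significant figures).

7.14 mA

ω = 2πf = 370700 rad/s
X_L = ωL = 15500 Ω
X_C = 1/(ωC) = 586 Ω
Parallel: admittances add. Y = 1/(jωL) + jωC
Y = (0 + j0.00164) S
|Y| = 0.00164 S → |Z| = 1/|Y| = 609 Ω, ∠Z = −∠Y = -90.0°
I = V/|Z| = 4.35/609 = 7.14 mA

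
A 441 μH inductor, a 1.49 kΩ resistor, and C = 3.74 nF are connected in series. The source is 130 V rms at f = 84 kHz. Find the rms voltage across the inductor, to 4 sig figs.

19.97 V

ω = 2πf = 527800 rad/s
X_L = ωL = 232.8 Ω
X_C = 1/(ωC) = 506.6 Ω
Net reactance X = X_L − X_C = -273.9 Ω
Z = 1490 − j273.9 Ω
|Z| = √(1490² + 273.9²) = 1515 Ω
I = V/|Z| = 85.81 mA
V_L = I·|Z_L| = 0.08581 × 232.8 = 19.97 V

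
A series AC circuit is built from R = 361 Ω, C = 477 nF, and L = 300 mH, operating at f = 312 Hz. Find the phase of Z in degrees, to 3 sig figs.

-53.1°

ω = 2πf = 1960 rad/s
X_L = ωL = 588 Ω
X_C = 1/(ωC) = 1070 Ω
Net reactance X = X_L − X_C = -481 Ω
Z = 361 − j481 Ω
|Z| = √(361² + 481²) = 602 Ω
∠Z = arctan(-481/361) = -53.1°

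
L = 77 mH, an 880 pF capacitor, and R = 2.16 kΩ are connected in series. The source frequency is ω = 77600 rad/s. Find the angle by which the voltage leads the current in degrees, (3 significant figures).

X_L = ωL = 5980 Ω
X_C = 1/(ωC) = 14600 Ω
Net reactance X = X_L − X_C = -8670 Ω
Z = 2160 − j8670 Ω
|Z| = √(2160² + 8670²) = 8930 Ω
∠Z = arctan(-8670/2160) = -76.0°

-76.0°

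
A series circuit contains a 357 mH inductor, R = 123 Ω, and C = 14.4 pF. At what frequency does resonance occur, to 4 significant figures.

ω₀ = 1/√(LC) = 1/√(0.357 × 1.44e-11) = 441000 rad/s
f₀ = ω₀/(2π) = 70.19 kHz

70.19 kHz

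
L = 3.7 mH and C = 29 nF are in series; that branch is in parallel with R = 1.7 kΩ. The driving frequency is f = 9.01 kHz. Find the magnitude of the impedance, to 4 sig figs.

389.0 Ω

ω = 2πf = 56610 rad/s
X_L = ωL = 209.5 Ω
X_C = 1/(ωC) = 609.1 Ω
Branch 1: Z₁ = R = 1700 Ω
Branch 2 (series LC): Z₂ = j(X_L − X_C) = −j399.6 Ω
Parallel: Z = Z₁Z₂/(Z₁+Z₂), |Z| = 389.0 Ω, ∠Z = -76.77°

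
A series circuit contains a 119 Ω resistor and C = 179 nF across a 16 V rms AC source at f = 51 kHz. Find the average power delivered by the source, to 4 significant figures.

ω = 2πf = 320400 rad/s
X_C = 1/(ωC) = 17.43 Ω
Z = 119.0 − j17.43 Ω
|Z| = √(119.0² + 17.43²) = 120.3 Ω
∠Z = arctan(-17.43/119.0) = -8.335°
I = V/|Z| = 133.0 mA
P = VI cos φ = 16 × 0.1330 × cos(-8.335°) = 2.106 W

2.106 W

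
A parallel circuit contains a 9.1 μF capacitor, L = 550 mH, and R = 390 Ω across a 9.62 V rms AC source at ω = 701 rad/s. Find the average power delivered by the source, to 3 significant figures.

237 mW

X_L = ωL = 386 Ω
X_C = 1/(ωC) = 157 Ω
Parallel: admittances add. Y = 1/R + 1/(jωL) + jωC
Y = (0.00256 + j0.00379) S
|Y| = 0.00457 S → |Z| = 1/|Y| = 219 Ω, ∠Z = −∠Y = -55.9°
I = V/|Z| = 44.0 mA
P = VI cos φ = 9.62 × 0.0440 × cos(-55.9°) = 237 mW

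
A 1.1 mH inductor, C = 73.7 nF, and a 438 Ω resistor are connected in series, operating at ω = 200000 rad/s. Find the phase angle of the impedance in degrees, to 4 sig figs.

19.16°

X_L = ωL = 220.0 Ω
X_C = 1/(ωC) = 67.84 Ω
Net reactance X = X_L − X_C = 152.2 Ω
Z = 438.0 + j152.2 Ω
|Z| = √(438.0² + 152.2²) = 463.7 Ω
∠Z = arctan(152.2/438.0) = 19.16°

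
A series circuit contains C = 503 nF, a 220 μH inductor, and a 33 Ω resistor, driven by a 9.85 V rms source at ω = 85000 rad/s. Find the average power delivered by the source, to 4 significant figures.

X_L = ωL = 18.70 Ω
X_C = 1/(ωC) = 23.39 Ω
Net reactance X = X_L − X_C = -4.689 Ω
Z = 33.00 − j4.689 Ω
|Z| = √(33.00² + 4.689²) = 33.33 Ω
∠Z = arctan(-4.689/33.00) = -8.087°
I = V/|Z| = 295.5 mA
P = VI cos φ = 9.85 × 0.2955 × cos(-8.087°) = 2.882 W

2.882 W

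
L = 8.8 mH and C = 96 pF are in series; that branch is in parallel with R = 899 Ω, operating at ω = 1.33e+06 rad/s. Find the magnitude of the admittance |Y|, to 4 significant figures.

X_L = ωL = 11700 Ω
X_C = 1/(ωC) = 7832 Ω
Branch 1: Z₁ = R = 899.0 Ω
Branch 2 (series LC): Z₂ = j(X_L − X_C) = j3872 Ω
Parallel: Z = Z₁Z₂/(Z₁+Z₂), |Z| = 875.7 Ω, ∠Z = 13.07°
|Y| = 1/|Z| = 1.142 mS

1.142 mS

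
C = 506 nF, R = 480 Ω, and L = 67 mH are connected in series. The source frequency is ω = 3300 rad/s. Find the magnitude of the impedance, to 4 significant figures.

610.8 Ω

X_L = ωL = 221.1 Ω
X_C = 1/(ωC) = 598.9 Ω
Net reactance X = X_L − X_C = -377.8 Ω
Z = 480.0 − j377.8 Ω
|Z| = √(480.0² + 377.8²) = 610.8 Ω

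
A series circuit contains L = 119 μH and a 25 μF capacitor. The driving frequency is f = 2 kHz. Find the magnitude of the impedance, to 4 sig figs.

ω = 2πf = 12570 rad/s
X_L = ωL = 1.495 Ω
X_C = 1/(ωC) = 3.183 Ω
Net reactance X = X_L − X_C = -1.688 Ω
Z = − j1.688 Ω
|Z| = √(0² + 1.688²) = 1.688 Ω

1.688 Ω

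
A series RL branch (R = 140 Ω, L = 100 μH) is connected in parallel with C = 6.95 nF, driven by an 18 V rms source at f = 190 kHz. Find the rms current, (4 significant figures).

113.6 mA

ω = 2πf = 1.194e+06 rad/s
X_L = ωL = 119.4 Ω
X_C = 1/(ωC) = 120.5 Ω
Branch 1 (R+jX_L): Z₁ = 140.0 + j119.4 Ω, |Z₁| = 184.0 Ω
Branch 2 (−jX_C): Z₂ = −j120.5 Ω
Parallel: Z = Z₁Z₂/(Z₁+Z₂), |Z| = 158.4 Ω, ∠Z = -49.08°
I = V/|Z| = 18/158.4 = 113.6 mA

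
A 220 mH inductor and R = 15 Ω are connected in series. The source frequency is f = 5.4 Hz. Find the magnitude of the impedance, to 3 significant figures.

ω = 2πf = 33.93 rad/s
X_L = ωL = 7.46 Ω
Z = 15.0 + j7.46 Ω
|Z| = √(15.0² + 7.46²) = 16.8 Ω

16.8 Ω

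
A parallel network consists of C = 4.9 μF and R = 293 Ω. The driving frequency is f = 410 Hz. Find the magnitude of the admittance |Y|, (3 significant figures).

13.1 mS

ω = 2πf = 2576 rad/s
X_C = 1/(ωC) = 79.2 Ω
Parallel: admittances add. Y = 1/R + jωC
Y = (0.00341 + j0.0126) S
|Y| = 0.0131 S → |Z| = 1/|Y| = 76.5 Ω, ∠Z = −∠Y = -74.9°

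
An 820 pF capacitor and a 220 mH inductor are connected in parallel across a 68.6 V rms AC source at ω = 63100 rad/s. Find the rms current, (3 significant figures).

1.39 mA

X_L = ωL = 13900 Ω
X_C = 1/(ωC) = 19300 Ω
Parallel: admittances add. Y = 1/(jωL) + jωC
Y = (0 − j2.03e-05) S
|Y| = 2.03e-05 S → |Z| = 1/|Y| = 49300 Ω, ∠Z = −∠Y = 90.0°
I = V/|Z| = 68.6/49300 = 1.39 mA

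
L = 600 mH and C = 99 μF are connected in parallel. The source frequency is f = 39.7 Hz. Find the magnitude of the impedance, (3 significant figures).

ω = 2πf = 249.4 rad/s
X_L = ωL = 150 Ω
X_C = 1/(ωC) = 40.5 Ω
Parallel: admittances add. Y = 1/(jωL) + jωC
Y = (0 + j0.0180) S
|Y| = 0.0180 S → |Z| = 1/|Y| = 55.5 Ω, ∠Z = −∠Y = -90.0°

55.5 Ω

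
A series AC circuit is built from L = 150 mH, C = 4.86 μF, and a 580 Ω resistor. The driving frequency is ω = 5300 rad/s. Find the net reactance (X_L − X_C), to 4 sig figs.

756.2 Ω

X_L = ωL = 795.0 Ω
X_C = 1/(ωC) = 38.82 Ω
X = 795.0 − 38.82 = 756.2 Ω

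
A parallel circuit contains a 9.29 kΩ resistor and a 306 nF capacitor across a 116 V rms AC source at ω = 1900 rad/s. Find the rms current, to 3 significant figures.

X_C = 1/(ωC) = 1720 Ω
Parallel: admittances add. Y = 1/R + jωC
Y = (0.000108 + j0.000581) S
|Y| = 0.000591 S → |Z| = 1/|Y| = 1690 Ω, ∠Z = −∠Y = -79.5°
I = V/|Z| = 116/1690 = 68.6 mA

68.6 mA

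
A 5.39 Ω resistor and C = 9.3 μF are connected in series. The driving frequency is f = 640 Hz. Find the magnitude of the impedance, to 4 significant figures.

27.28 Ω

ω = 2πf = 4021 rad/s
X_C = 1/(ωC) = 26.74 Ω
Z = 5.390 − j26.74 Ω
|Z| = √(5.390² + 26.74²) = 27.28 Ω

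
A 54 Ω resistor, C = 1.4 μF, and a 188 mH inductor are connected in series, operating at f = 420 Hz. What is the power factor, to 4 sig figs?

0.2329

ω = 2πf = 2639 rad/s
X_L = ωL = 496.1 Ω
X_C = 1/(ωC) = 270.7 Ω
Net reactance X = X_L − X_C = 225.4 Ω
Z = 54.00 + j225.4 Ω
|Z| = √(54.00² + 225.4²) = 231.8 Ω
∠Z = arctan(225.4/54.00) = 76.53°
cos φ = cos(76.53°) = 0.2329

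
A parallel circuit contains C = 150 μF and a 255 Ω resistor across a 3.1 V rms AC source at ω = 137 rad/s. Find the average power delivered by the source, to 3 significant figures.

X_C = 1/(ωC) = 48.7 Ω
Parallel: admittances add. Y = 1/R + jωC
Y = (0.00392 + j0.0205) S
|Y| = 0.0209 S → |Z| = 1/|Y| = 47.8 Ω, ∠Z = −∠Y = -79.2°
I = V/|Z| = 64.9 mA
P = VI cos φ = 3.1 × 0.0649 × cos(-79.2°) = 37.7 mW

37.7 mW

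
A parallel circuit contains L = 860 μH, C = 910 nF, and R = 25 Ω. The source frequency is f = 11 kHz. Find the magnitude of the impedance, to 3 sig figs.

ω = 2πf = 69120 rad/s
X_L = ωL = 59.4 Ω
X_C = 1/(ωC) = 15.9 Ω
Parallel: admittances add. Y = 1/R + 1/(jωL) + jωC
Y = (0.0400 + j0.0461) S
|Y| = 0.0610 S → |Z| = 1/|Y| = 16.4 Ω, ∠Z = −∠Y = -49.0°

16.4 Ω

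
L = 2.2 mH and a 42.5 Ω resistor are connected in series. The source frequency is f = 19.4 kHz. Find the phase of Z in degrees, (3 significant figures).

ω = 2πf = 121900 rad/s
X_L = ωL = 268 Ω
Z = 42.5 + j268 Ω
|Z| = √(42.5² + 268²) = 272 Ω
∠Z = arctan(268/42.5) = 81.0°

81.0°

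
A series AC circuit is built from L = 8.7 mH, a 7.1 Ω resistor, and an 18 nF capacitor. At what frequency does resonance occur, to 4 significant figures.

12.72 kHz

ω₀ = 1/√(LC) = 1/√(0.0087 × 1.8e-08) = 79910 rad/s
f₀ = ω₀/(2π) = 12.72 kHz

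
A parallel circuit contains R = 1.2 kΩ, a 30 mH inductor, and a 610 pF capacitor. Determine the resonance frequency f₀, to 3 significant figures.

ω₀ = 1/√(LC) = 1/√(0.03 × 6.1e-10) = 233800 rad/s
f₀ = ω₀/(2π) = 37.2 kHz

37.2 kHz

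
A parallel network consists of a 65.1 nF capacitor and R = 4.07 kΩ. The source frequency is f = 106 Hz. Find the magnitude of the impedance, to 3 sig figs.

4010 Ω

ω = 2πf = 666.0 rad/s
X_C = 1/(ωC) = 23100 Ω
Parallel: admittances add. Y = 1/R + jωC
Y = (0.000246 + j4.34e-05) S
|Y| = 0.000249 S → |Z| = 1/|Y| = 4010 Ω, ∠Z = −∠Y = -10.0°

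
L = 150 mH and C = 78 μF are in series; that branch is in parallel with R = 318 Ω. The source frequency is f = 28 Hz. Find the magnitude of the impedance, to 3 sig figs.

ω = 2πf = 175.9 rad/s
X_L = ωL = 26.4 Ω
X_C = 1/(ωC) = 72.9 Ω
Branch 1: Z₁ = R = 318 Ω
Branch 2 (series LC): Z₂ = j(X_L − X_C) = −j46.5 Ω
Parallel: Z = Z₁Z₂/(Z₁+Z₂), |Z| = 46.0 Ω, ∠Z = -81.7°

46.0 Ω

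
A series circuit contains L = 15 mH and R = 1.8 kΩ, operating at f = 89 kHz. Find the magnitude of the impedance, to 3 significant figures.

ω = 2πf = 559200 rad/s
X_L = ωL = 8390 Ω
Z = 1800 + j8390 Ω
|Z| = √(1800² + 8390²) = 8580 Ω

8580 Ω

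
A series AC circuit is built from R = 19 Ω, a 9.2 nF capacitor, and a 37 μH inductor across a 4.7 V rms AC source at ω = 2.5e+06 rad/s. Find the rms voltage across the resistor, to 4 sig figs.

X_L = ωL = 92.50 Ω
X_C = 1/(ωC) = 43.48 Ω
Net reactance X = X_L − X_C = 49.02 Ω
Z = 19.00 + j49.02 Ω
|Z| = √(19.00² + 49.02²) = 52.58 Ω
I = V/|Z| = 89.40 mA
V_R = I·|Z_R| = 0.08940 × 19.00 = 1.699 V

1.699 V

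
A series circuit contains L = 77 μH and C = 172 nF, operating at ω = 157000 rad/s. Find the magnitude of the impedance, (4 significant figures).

X_L = ωL = 12.09 Ω
X_C = 1/(ωC) = 37.03 Ω
Net reactance X = X_L − X_C = -24.94 Ω
Z = − j24.94 Ω
|Z| = √(0² + 24.94²) = 24.94 Ω

24.94 Ω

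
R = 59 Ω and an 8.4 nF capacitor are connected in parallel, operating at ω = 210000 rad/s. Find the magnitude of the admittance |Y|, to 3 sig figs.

17.0 mS

X_C = 1/(ωC) = 567 Ω
Parallel: admittances add. Y = 1/R + jωC
Y = (0.0169 + j0.00176) S
|Y| = 0.0170 S → |Z| = 1/|Y| = 58.7 Ω, ∠Z = −∠Y = -5.94°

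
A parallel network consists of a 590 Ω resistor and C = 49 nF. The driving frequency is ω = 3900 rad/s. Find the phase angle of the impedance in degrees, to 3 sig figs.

-6.43°

X_C = 1/(ωC) = 5230 Ω
Parallel: admittances add. Y = 1/R + jωC
Y = (0.00169 + j0.000191) S
|Y| = 0.00171 S → |Z| = 1/|Y| = 586 Ω, ∠Z = −∠Y = -6.43°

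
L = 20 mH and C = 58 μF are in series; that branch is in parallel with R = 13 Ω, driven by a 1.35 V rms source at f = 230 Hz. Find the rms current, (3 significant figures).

ω = 2πf = 1445 rad/s
X_L = ωL = 28.9 Ω
X_C = 1/(ωC) = 11.9 Ω
Branch 1: Z₁ = R = 13.0 Ω
Branch 2 (series LC): Z₂ = j(X_L − X_C) = j17.0 Ω
Parallel: Z = Z₁Z₂/(Z₁+Z₂), |Z| = 10.3 Ω, ∠Z = 37.5°
I = V/|Z| = 1.35/10.3 = 131 mA

131 mA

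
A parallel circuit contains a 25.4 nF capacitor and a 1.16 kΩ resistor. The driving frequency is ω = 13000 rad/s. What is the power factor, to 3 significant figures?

X_C = 1/(ωC) = 3030 Ω
Parallel: admittances add. Y = 1/R + jωC
Y = (0.000862 + j0.000330) S
|Y| = 0.000923 S → |Z| = 1/|Y| = 1080 Ω, ∠Z = −∠Y = -21.0°
cos φ = cos(-21.0°) = 0.934

0.934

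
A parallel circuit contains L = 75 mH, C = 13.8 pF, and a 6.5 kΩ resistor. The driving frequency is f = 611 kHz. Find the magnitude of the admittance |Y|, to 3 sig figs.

ω = 2πf = 3.839e+06 rad/s
X_L = ωL = 288000 Ω
X_C = 1/(ωC) = 18900 Ω
Parallel: admittances add. Y = 1/R + 1/(jωL) + jωC
Y = (0.000154 + j4.95e-05) S
|Y| = 0.000162 S → |Z| = 1/|Y| = 6190 Ω, ∠Z = −∠Y = -17.8°

162 μS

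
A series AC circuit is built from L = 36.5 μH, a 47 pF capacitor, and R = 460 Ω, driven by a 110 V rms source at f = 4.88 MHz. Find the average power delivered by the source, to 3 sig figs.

14.2 W

ω = 2πf = 3.066e+07 rad/s
X_L = ωL = 1120 Ω
X_C = 1/(ωC) = 694 Ω
Net reactance X = X_L − X_C = 425 Ω
Z = 460 + j425 Ω
|Z| = √(460² + 425²) = 626 Ω
∠Z = arctan(425/460) = 42.8°
I = V/|Z| = 176 mA
P = VI cos φ = 110 × 0.176 × cos(42.8°) = 14.2 W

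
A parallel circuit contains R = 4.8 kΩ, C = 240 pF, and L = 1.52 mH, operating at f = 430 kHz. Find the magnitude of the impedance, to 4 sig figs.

2196 Ω

ω = 2πf = 2.702e+06 rad/s
X_L = ωL = 4107 Ω
X_C = 1/(ωC) = 1542 Ω
Parallel: admittances add. Y = 1/R + 1/(jωL) + jωC
Y = (0.0002083 + j0.0004049) S
|Y| = 0.0004554 S → |Z| = 1/|Y| = 2196 Ω, ∠Z = −∠Y = -62.77°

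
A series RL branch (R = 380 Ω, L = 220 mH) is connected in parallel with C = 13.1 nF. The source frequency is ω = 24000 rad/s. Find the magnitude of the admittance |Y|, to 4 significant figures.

X_L = ωL = 5280 Ω
X_C = 1/(ωC) = 3181 Ω
Branch 1 (R+jX_L): Z₁ = 380.0 + j5280 Ω, |Z₁| = 5294 Ω
Branch 2 (−jX_C): Z₂ = −j3181 Ω
Parallel: Z = Z₁Z₂/(Z₁+Z₂), |Z| = 7892 Ω, ∠Z = -83.86°
|Y| = 1/|Z| = 126.7 μS

126.7 μS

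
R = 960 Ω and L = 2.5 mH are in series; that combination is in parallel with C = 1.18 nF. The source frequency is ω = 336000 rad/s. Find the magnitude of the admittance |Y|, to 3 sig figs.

602 μS

X_L = ωL = 840 Ω
X_C = 1/(ωC) = 2520 Ω
Branch 1 (R+jX_L): Z₁ = 960 + j840 Ω, |Z₁| = 1280 Ω
Branch 2 (−jX_C): Z₂ = −j2520 Ω
Parallel: Z = Z₁Z₂/(Z₁+Z₂), |Z| = 1660 Ω, ∠Z = 11.5°
|Y| = 1/|Z| = 602 μS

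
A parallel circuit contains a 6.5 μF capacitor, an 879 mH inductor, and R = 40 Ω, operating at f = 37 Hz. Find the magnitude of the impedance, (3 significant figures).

39.6 Ω

ω = 2πf = 232.5 rad/s
X_L = ωL = 204 Ω
X_C = 1/(ωC) = 662 Ω
Parallel: admittances add. Y = 1/R + 1/(jωL) + jωC
Y = (0.0250 − j0.00338) S
|Y| = 0.0252 S → |Z| = 1/|Y| = 39.6 Ω, ∠Z = −∠Y = 7.71°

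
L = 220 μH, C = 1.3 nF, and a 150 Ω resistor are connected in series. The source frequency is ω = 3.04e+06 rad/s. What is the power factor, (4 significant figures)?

X_L = ωL = 668.8 Ω
X_C = 1/(ωC) = 253.0 Ω
Net reactance X = X_L − X_C = 415.8 Ω
Z = 150.0 + j415.8 Ω
|Z| = √(150.0² + 415.8²) = 442.0 Ω
∠Z = arctan(415.8/150.0) = 70.16°
cos φ = cos(70.16°) = 0.3394

0.3394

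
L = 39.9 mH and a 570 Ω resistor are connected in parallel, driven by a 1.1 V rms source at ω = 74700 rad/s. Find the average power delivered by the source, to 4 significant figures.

2.123 mW

X_L = ωL = 2981 Ω
Parallel: admittances add. Y = 1/R + 1/(jωL)
Y = (0.001754 − j0.0003355) S
|Y| = 0.001786 S → |Z| = 1/|Y| = 559.9 Ω, ∠Z = −∠Y = 10.83°
I = V/|Z| = 1.965 mA
P = VI cos φ = 1.1 × 0.001965 × cos(10.83°) = 2.123 mW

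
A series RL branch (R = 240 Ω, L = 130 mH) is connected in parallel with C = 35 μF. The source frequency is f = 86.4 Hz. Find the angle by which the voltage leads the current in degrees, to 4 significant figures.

-77.89°

ω = 2πf = 542.9 rad/s
X_L = ωL = 70.57 Ω
X_C = 1/(ωC) = 52.63 Ω
Branch 1 (R+jX_L): Z₁ = 240.0 + j70.57 Ω, |Z₁| = 250.2 Ω
Branch 2 (−jX_C): Z₂ = −j52.63 Ω
Parallel: Z = Z₁Z₂/(Z₁+Z₂), |Z| = 54.71 Ω, ∠Z = -77.89°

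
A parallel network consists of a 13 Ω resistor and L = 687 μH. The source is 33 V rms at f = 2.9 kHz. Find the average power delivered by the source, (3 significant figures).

ω = 2πf = 18220 rad/s
X_L = ωL = 12.5 Ω
Parallel: admittances add. Y = 1/R + 1/(jωL)
Y = (0.0769 − j0.0799) S
|Y| = 0.111 S → |Z| = 1/|Y| = 9.02 Ω, ∠Z = −∠Y = 46.1°
I = V/|Z| = 3.66 A
P = VI cos φ = 33 × 3.66 × cos(46.1°) = 83.8 W

83.8 W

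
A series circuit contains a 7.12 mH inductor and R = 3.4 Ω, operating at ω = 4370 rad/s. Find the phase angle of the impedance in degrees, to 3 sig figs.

83.8°

X_L = ωL = 31.1 Ω
Z = 3.40 + j31.1 Ω
|Z| = √(3.40² + 31.1²) = 31.3 Ω
∠Z = arctan(31.1/3.40) = 83.8°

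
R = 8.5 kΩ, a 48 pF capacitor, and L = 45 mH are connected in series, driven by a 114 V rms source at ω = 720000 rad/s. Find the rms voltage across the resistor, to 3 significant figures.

106 V

X_L = ωL = 32400 Ω
X_C = 1/(ωC) = 28900 Ω
Net reactance X = X_L − X_C = 3460 Ω
Z = 8500 + j3460 Ω
|Z| = √(8500² + 3460²) = 9180 Ω
I = V/|Z| = 12.4 mA
V_R = I·|Z_R| = 0.0124 × 8500 = 106 V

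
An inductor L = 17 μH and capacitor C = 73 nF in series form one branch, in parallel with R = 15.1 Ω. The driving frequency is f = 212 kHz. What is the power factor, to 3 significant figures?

ω = 2πf = 1.332e+06 rad/s
X_L = ωL = 22.6 Ω
X_C = 1/(ωC) = 10.3 Ω
Branch 1: Z₁ = R = 15.1 Ω
Branch 2 (series LC): Z₂ = j(X_L − X_C) = j12.4 Ω
Parallel: Z = Z₁Z₂/(Z₁+Z₂), |Z| = 9.56 Ω, ∠Z = 50.7°
cos φ = cos(50.7°) = 0.633

0.633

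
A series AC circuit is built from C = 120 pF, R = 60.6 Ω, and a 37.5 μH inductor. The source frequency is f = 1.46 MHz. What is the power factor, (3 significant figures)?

ω = 2πf = 9.173e+06 rad/s
X_L = ωL = 344 Ω
X_C = 1/(ωC) = 908 Ω
Net reactance X = X_L − X_C = -564 Ω
Z = 60.6 − j564 Ω
|Z| = √(60.6² + 564²) = 568 Ω
∠Z = arctan(-564/60.6) = -83.9°
cos φ = cos(-83.9°) = 0.107

0.107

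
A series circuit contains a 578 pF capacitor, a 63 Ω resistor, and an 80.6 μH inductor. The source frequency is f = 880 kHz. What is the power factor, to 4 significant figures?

ω = 2πf = 5.529e+06 rad/s
X_L = ωL = 445.7 Ω
X_C = 1/(ωC) = 312.9 Ω
Net reactance X = X_L − X_C = 132.8 Ω
Z = 63.00 + j132.8 Ω
|Z| = √(63.00² + 132.8²) = 146.9 Ω
∠Z = arctan(132.8/63.00) = 64.61°
cos φ = cos(64.61°) = 0.4287

0.4287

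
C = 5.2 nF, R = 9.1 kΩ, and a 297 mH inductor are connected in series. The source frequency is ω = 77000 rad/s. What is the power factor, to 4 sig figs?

0.4079

X_L = ωL = 22870 Ω
X_C = 1/(ωC) = 2498 Ω
Net reactance X = X_L − X_C = 20370 Ω
Z = 9100 + j20370 Ω
|Z| = √(9100² + 20370²) = 22310 Ω
∠Z = arctan(20370/9100) = 65.93°
cos φ = cos(65.93°) = 0.4079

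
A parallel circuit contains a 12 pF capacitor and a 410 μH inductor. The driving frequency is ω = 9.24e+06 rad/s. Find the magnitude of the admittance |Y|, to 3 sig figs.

X_L = ωL = 3790 Ω
X_C = 1/(ωC) = 9020 Ω
Parallel: admittances add. Y = 1/(jωL) + jωC
Y = (0 − j0.000153) S
|Y| = 0.000153 S → |Z| = 1/|Y| = 6530 Ω, ∠Z = −∠Y = 90.0°

153 μS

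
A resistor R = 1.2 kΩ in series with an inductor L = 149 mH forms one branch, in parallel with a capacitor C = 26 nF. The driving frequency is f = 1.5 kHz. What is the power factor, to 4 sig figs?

0.9038

ω = 2πf = 9425 rad/s
X_L = ωL = 1404 Ω
X_C = 1/(ωC) = 4081 Ω
Branch 1 (R+jX_L): Z₁ = 1200 + j1404 Ω, |Z₁| = 1847 Ω
Branch 2 (−jX_C): Z₂ = −j4081 Ω
Parallel: Z = Z₁Z₂/(Z₁+Z₂), |Z| = 2570 Ω, ∠Z = 25.34°
cos φ = cos(25.34°) = 0.9038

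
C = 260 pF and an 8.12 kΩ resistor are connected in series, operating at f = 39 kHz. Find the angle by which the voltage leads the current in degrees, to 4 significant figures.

-62.65°

ω = 2πf = 245000 rad/s
X_C = 1/(ωC) = 15700 Ω
Z = 8120 − j15700 Ω
|Z| = √(8120² + 15700²) = 17670 Ω
∠Z = arctan(-15700/8120) = -62.65°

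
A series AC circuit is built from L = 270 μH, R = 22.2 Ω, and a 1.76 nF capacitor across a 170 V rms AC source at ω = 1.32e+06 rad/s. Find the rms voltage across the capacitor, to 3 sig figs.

X_L = ωL = 356 Ω
X_C = 1/(ωC) = 430 Ω
Net reactance X = X_L − X_C = -74.0 Ω
Z = 22.2 − j74.0 Ω
|Z| = √(22.2² + 74.0²) = 77.3 Ω
I = V/|Z| = 2.20 A
V_C = I·|Z_C| = 2.20 × 430 = 947 V

947 V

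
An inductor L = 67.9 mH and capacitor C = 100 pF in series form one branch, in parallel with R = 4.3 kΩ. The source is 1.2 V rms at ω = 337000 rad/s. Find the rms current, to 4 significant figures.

X_L = ωL = 22880 Ω
X_C = 1/(ωC) = 29670 Ω
Branch 1: Z₁ = R = 4300 Ω
Branch 2 (series LC): Z₂ = j(X_L − X_C) = −j6791 Ω
Parallel: Z = Z₁Z₂/(Z₁+Z₂), |Z| = 3633 Ω, ∠Z = -32.34°
I = V/|Z| = 1.2/3633 = 330.3 μA

330.3 μA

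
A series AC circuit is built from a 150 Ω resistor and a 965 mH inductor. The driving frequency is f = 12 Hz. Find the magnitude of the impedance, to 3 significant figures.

ω = 2πf = 75.40 rad/s
X_L = ωL = 72.8 Ω
Z = 150 + j72.8 Ω
|Z| = √(150² + 72.8²) = 167 Ω

167 Ω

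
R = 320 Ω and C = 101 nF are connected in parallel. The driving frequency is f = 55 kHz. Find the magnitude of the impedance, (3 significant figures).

28.5 Ω

ω = 2πf = 345600 rad/s
X_C = 1/(ωC) = 28.7 Ω
Parallel: admittances add. Y = 1/R + jωC
Y = (0.00313 + j0.0349) S
|Y| = 0.0350 S → |Z| = 1/|Y| = 28.5 Ω, ∠Z = −∠Y = -84.9°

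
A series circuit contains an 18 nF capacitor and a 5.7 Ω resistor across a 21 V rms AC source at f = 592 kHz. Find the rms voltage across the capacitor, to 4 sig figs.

ω = 2πf = 3.72e+06 rad/s
X_C = 1/(ωC) = 14.94 Ω
Z = 5.700 − j14.94 Ω
|Z| = √(5.700² + 14.94²) = 15.99 Ω
I = V/|Z| = 1.314 A
V_C = I·|Z_C| = 1.314 × 14.94 = 19.62 V

19.62 V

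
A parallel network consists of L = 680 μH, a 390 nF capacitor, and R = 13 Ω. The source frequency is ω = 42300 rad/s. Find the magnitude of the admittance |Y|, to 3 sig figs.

79.1 mS

X_L = ωL = 28.8 Ω
X_C = 1/(ωC) = 60.6 Ω
Parallel: admittances add. Y = 1/R + 1/(jωL) + jωC
Y = (0.0769 − j0.0183) S
|Y| = 0.0791 S → |Z| = 1/|Y| = 12.6 Ω, ∠Z = −∠Y = 13.4°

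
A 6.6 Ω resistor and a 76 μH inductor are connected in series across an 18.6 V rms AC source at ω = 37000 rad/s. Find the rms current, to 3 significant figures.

X_L = ωL = 2.81 Ω
Z = 6.60 + j2.81 Ω
|Z| = √(6.60² + 2.81²) = 7.17 Ω
I = V/|Z| = 18.6/7.17 = 2.59 A

2.59 A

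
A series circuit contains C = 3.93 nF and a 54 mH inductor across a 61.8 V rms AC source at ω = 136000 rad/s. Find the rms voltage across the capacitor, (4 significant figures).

21.13 V

X_L = ωL = 7344 Ω
X_C = 1/(ωC) = 1871 Ω
Net reactance X = X_L − X_C = 5473 Ω
Z = j5473 Ω
|Z| = √(0² + 5473²) = 5473 Ω
I = V/|Z| = 11.29 mA
V_C = I·|Z_C| = 0.01129 × 1871 = 21.13 V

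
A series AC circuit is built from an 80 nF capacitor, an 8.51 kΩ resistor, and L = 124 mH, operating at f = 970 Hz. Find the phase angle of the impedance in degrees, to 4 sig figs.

-8.654°

ω = 2πf = 6095 rad/s
X_L = ωL = 755.7 Ω
X_C = 1/(ωC) = 2051 Ω
Net reactance X = X_L − X_C = -1295 Ω
Z = 8510 − j1295 Ω
|Z| = √(8510² + 1295²) = 8608 Ω
∠Z = arctan(-1295/8510) = -8.654°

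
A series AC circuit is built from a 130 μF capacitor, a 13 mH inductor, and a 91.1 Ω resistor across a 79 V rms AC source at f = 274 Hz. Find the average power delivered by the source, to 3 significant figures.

ω = 2πf = 1722 rad/s
X_L = ωL = 22.4 Ω
X_C = 1/(ωC) = 4.47 Ω
Net reactance X = X_L − X_C = 17.9 Ω
Z = 91.1 + j17.9 Ω
|Z| = √(91.1² + 17.9²) = 92.8 Ω
∠Z = arctan(17.9/91.1) = 11.1°
I = V/|Z| = 851 mA
P = VI cos φ = 79 × 0.851 × cos(11.1°) = 66.0 W

66.0 W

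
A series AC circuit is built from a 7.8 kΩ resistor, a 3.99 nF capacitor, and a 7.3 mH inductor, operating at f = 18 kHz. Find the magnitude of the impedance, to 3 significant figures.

ω = 2πf = 113100 rad/s
X_L = ωL = 826 Ω
X_C = 1/(ωC) = 2220 Ω
Net reactance X = X_L − X_C = -1390 Ω
Z = 7800 − j1390 Ω
|Z| = √(7800² + 1390²) = 7920 Ω

7920 Ω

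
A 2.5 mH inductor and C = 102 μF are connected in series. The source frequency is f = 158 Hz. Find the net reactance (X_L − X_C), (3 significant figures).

ω = 2πf = 992.7 rad/s
X_L = ωL = 2.48 Ω
X_C = 1/(ωC) = 9.88 Ω
X = 2.48 − 9.88 = -7.39 Ω

-7.39 Ω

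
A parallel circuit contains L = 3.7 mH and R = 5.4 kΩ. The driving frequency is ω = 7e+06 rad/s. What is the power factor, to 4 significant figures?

X_L = ωL = 25900 Ω
Parallel: admittances add. Y = 1/R + 1/(jωL)
Y = (0.0001852 − j3.861e-05) S
|Y| = 0.0001892 S → |Z| = 1/|Y| = 5286 Ω, ∠Z = −∠Y = 11.78°
cos φ = cos(11.78°) = 0.9789

0.9789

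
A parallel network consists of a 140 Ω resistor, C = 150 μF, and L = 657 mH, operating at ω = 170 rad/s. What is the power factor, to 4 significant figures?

X_L = ωL = 111.7 Ω
X_C = 1/(ωC) = 39.22 Ω
Parallel: admittances add. Y = 1/R + 1/(jωL) + jωC
Y = (0.007143 + j0.01655) S
|Y| = 0.01802 S → |Z| = 1/|Y| = 55.49 Ω, ∠Z = −∠Y = -66.65°
cos φ = cos(-66.65°) = 0.3963

0.3963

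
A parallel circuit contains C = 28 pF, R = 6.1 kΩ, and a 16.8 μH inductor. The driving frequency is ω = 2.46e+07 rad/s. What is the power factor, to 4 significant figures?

0.09429

X_L = ωL = 413.3 Ω
X_C = 1/(ωC) = 1452 Ω
Parallel: admittances add. Y = 1/R + 1/(jωL) + jωC
Y = (0.0001639 − j0.001731) S
|Y| = 0.001739 S → |Z| = 1/|Y| = 575.2 Ω, ∠Z = −∠Y = 84.59°
cos φ = cos(84.59°) = 0.09429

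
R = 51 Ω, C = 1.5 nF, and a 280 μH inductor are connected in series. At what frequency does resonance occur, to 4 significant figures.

ω₀ = 1/√(LC) = 1/√(0.00028 × 1.5e-09) = 1.543e+06 rad/s
f₀ = ω₀/(2π) = 245.6 kHz

245.6 kHz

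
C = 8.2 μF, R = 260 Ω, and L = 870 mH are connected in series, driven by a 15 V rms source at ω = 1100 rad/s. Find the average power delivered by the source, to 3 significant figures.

74.7 mW

X_L = ωL = 957 Ω
X_C = 1/(ωC) = 111 Ω
Net reactance X = X_L − X_C = 846 Ω
Z = 260 + j846 Ω
|Z| = √(260² + 846²) = 885 Ω
∠Z = arctan(846/260) = 72.9°
I = V/|Z| = 16.9 mA
P = VI cos φ = 15 × 0.0169 × cos(72.9°) = 74.7 mW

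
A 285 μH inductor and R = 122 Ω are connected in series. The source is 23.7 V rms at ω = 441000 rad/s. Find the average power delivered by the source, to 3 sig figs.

X_L = ωL = 126 Ω
Z = 122 + j126 Ω
|Z| = √(122² + 126²) = 175 Ω
∠Z = arctan(126/122) = 45.9°
I = V/|Z| = 135 mA
P = VI cos φ = 23.7 × 0.135 × cos(45.9°) = 2.23 W

2.23 W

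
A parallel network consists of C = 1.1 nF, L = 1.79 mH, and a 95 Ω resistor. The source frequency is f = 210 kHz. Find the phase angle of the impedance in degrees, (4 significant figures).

-5.578°

ω = 2πf = 1.319e+06 rad/s
X_L = ωL = 2362 Ω
X_C = 1/(ωC) = 689.0 Ω
Parallel: admittances add. Y = 1/R + 1/(jωL) + jωC
Y = (0.01053 + j0.001028) S
|Y| = 0.01058 S → |Z| = 1/|Y| = 94.55 Ω, ∠Z = −∠Y = -5.578°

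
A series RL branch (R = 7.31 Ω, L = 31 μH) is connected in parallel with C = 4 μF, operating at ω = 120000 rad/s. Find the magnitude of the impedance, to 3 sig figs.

X_L = ωL = 3.72 Ω
X_C = 1/(ωC) = 2.08 Ω
Branch 1 (R+jX_L): Z₁ = 7.31 + j3.72 Ω, |Z₁| = 8.20 Ω
Branch 2 (−jX_C): Z₂ = −j2.08 Ω
Parallel: Z = Z₁Z₂/(Z₁+Z₂), |Z| = 2.28 Ω, ∠Z = -75.6°

2.28 Ω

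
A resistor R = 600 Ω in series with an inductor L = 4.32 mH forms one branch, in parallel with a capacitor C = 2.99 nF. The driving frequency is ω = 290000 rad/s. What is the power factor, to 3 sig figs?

X_L = ωL = 1250 Ω
X_C = 1/(ωC) = 1150 Ω
Branch 1 (R+jX_L): Z₁ = 600 + j1250 Ω, |Z₁| = 1390 Ω
Branch 2 (−jX_C): Z₂ = −j1150 Ω
Parallel: Z = Z₁Z₂/(Z₁+Z₂), |Z| = 2630 Ω, ∠Z = -35.0°
cos φ = cos(-35.0°) = 0.819

0.819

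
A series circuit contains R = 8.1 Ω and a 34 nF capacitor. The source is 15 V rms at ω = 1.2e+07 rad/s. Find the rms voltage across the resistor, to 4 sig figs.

14.36 V

X_C = 1/(ωC) = 2.451 Ω
Z = 8.100 − j2.451 Ω
|Z| = √(8.100² + 2.451²) = 8.463 Ω
I = V/|Z| = 1.772 A
V_R = I·|Z_R| = 1.772 × 8.100 = 14.36 V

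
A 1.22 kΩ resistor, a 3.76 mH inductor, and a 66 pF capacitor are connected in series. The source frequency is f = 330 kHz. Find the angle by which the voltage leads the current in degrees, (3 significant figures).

ω = 2πf = 2.073e+06 rad/s
X_L = ωL = 7800 Ω
X_C = 1/(ωC) = 7310 Ω
Net reactance X = X_L − X_C = 489 Ω
Z = 1220 + j489 Ω
|Z| = √(1220² + 489²) = 1310 Ω
∠Z = arctan(489/1220) = 21.8°

21.8°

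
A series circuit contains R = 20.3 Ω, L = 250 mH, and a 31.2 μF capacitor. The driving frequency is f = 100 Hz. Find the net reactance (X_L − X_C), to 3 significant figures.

ω = 2πf = 628.3 rad/s
X_L = ωL = 157 Ω
X_C = 1/(ωC) = 51.0 Ω
X = 157 − 51.0 = 106 Ω

106 Ω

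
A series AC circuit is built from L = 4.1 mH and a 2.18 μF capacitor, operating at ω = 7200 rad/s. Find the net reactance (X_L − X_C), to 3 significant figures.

X_L = ωL = 29.5 Ω
X_C = 1/(ωC) = 63.7 Ω
X = 29.5 − 63.7 = -34.2 Ω

-34.2 Ω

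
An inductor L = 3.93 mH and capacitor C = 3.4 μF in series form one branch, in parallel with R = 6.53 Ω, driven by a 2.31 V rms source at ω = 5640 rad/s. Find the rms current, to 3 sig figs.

X_L = ωL = 22.2 Ω
X_C = 1/(ωC) = 52.1 Ω
Branch 1: Z₁ = R = 6.53 Ω
Branch 2 (series LC): Z₂ = j(X_L − X_C) = −j30.0 Ω
Parallel: Z = Z₁Z₂/(Z₁+Z₂), |Z| = 6.38 Ω, ∠Z = -12.3°
I = V/|Z| = 2.31/6.38 = 362 mA

362 mA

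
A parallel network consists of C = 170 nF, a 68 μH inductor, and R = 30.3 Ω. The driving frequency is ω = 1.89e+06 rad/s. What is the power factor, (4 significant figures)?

X_L = ωL = 128.5 Ω
X_C = 1/(ωC) = 3.112 Ω
Parallel: admittances add. Y = 1/R + 1/(jωL) + jωC
Y = (0.03300 + j0.3135) S
|Y| = 0.3153 S → |Z| = 1/|Y| = 3.172 Ω, ∠Z = −∠Y = -83.99°
cos φ = cos(-83.99°) = 0.1047

0.1047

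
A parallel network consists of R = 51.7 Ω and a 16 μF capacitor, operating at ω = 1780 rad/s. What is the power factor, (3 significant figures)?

0.562

X_C = 1/(ωC) = 35.1 Ω
Parallel: admittances add. Y = 1/R + jωC
Y = (0.0193 + j0.0285) S
|Y| = 0.0344 S → |Z| = 1/|Y| = 29.0 Ω, ∠Z = −∠Y = -55.8°
cos φ = cos(-55.8°) = 0.562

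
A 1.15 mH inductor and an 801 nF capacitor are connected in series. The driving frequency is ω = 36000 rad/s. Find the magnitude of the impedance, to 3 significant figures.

6.72 Ω

X_L = ωL = 41.4 Ω
X_C = 1/(ωC) = 34.7 Ω
Net reactance X = X_L − X_C = 6.72 Ω
Z = j6.72 Ω
|Z| = √(0² + 6.72²) = 6.72 Ω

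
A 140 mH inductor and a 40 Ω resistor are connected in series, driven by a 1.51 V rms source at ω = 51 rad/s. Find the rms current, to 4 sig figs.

37.16 mA

X_L = ωL = 7.140 Ω
Z = 40.00 + j7.140 Ω
|Z| = √(40.00² + 7.140²) = 40.63 Ω
I = V/|Z| = 1.51/40.63 = 37.16 mA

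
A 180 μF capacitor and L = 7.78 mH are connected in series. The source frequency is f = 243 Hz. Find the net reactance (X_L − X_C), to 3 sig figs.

ω = 2πf = 1527 rad/s
X_L = ωL = 11.9 Ω
X_C = 1/(ωC) = 3.64 Ω
X = 11.9 − 3.64 = 8.24 Ω

8.24 Ω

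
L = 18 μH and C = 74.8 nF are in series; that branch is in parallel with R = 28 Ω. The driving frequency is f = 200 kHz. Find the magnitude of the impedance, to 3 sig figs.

ω = 2πf = 1.257e+06 rad/s
X_L = ωL = 22.6 Ω
X_C = 1/(ωC) = 10.6 Ω
Branch 1: Z₁ = R = 28.0 Ω
Branch 2 (series LC): Z₂ = j(X_L − X_C) = j12.0 Ω
Parallel: Z = Z₁Z₂/(Z₁+Z₂), |Z| = 11.0 Ω, ∠Z = 66.8°

11.0 Ω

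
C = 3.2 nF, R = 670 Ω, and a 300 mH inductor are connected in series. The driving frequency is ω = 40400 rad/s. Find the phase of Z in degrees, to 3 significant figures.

81.3°

X_L = ωL = 12100 Ω
X_C = 1/(ωC) = 7740 Ω
Net reactance X = X_L − X_C = 4380 Ω
Z = 670 + j4380 Ω
|Z| = √(670² + 4380²) = 4440 Ω
∠Z = arctan(4380/670) = 81.3°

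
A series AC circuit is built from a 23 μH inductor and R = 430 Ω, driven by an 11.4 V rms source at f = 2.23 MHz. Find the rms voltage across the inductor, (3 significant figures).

ω = 2πf = 1.401e+07 rad/s
X_L = ωL = 322 Ω
Z = 430 + j322 Ω
|Z| = √(430² + 322²) = 537 Ω
I = V/|Z| = 21.2 mA
V_L = I·|Z_L| = 0.0212 × 322 = 6.84 V

6.84 V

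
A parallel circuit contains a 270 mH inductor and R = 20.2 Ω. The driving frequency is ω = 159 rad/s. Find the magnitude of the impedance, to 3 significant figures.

X_L = ωL = 42.9 Ω
Parallel: admittances add. Y = 1/R + 1/(jωL)
Y = (0.0495 − j0.0233) S
|Y| = 0.0547 S → |Z| = 1/|Y| = 18.3 Ω, ∠Z = −∠Y = 25.2°

18.3 Ω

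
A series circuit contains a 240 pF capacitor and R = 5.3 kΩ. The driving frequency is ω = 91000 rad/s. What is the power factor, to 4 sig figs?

0.1150

X_C = 1/(ωC) = 45790 Ω
Z = 5300 − j45790 Ω
|Z| = √(5300² + 45790²) = 46090 Ω
∠Z = arctan(-45790/5300) = -83.40°
cos φ = cos(-83.40°) = 0.1150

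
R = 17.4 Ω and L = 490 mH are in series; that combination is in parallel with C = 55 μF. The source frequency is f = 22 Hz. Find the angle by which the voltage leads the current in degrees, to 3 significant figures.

ω = 2πf = 138.2 rad/s
X_L = ωL = 67.7 Ω
X_C = 1/(ωC) = 132 Ω
Branch 1 (R+jX_L): Z₁ = 17.4 + j67.7 Ω, |Z₁| = 69.9 Ω
Branch 2 (−jX_C): Z₂ = −j132 Ω
Parallel: Z = Z₁Z₂/(Z₁+Z₂), |Z| = 139 Ω, ∠Z = 60.3°

60.3°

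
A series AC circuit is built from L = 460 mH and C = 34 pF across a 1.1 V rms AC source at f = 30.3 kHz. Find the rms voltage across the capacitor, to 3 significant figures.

2.54 V

ω = 2πf = 190400 rad/s
X_L = ωL = 87600 Ω
X_C = 1/(ωC) = 154000 Ω
Net reactance X = X_L − X_C = -66900 Ω
Z = − j66900 Ω
|Z| = √(0² + 66900²) = 66900 Ω
I = V/|Z| = 16.4 μA
V_C = I·|Z_C| = 1.64e-05 × 154000 = 2.54 V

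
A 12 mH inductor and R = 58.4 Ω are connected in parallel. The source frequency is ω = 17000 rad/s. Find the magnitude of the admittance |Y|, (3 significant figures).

X_L = ωL = 204 Ω
Parallel: admittances add. Y = 1/R + 1/(jωL)
Y = (0.0171 − j0.00490) S
|Y| = 0.0178 S → |Z| = 1/|Y| = 56.1 Ω, ∠Z = −∠Y = 16.0°

17.8 mS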